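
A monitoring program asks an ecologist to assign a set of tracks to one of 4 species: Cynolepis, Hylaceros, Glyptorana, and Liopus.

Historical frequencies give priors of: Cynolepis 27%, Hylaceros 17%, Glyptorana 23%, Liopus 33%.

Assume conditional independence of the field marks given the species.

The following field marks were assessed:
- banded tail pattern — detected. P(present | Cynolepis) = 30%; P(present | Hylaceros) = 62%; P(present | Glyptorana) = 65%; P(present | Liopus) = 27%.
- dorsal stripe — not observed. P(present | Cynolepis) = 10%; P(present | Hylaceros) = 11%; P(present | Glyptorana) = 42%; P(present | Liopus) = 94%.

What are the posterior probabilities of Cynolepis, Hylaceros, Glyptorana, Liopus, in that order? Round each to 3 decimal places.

For each hypothesis, the unnormalized posterior weight is prior × product of the field mark likelihoods (using 1 − P(present | H) for each absent field mark):
  Cynolepis: 0.27 × 0.30 × (1 − 0.10) = 0.0729
  Hylaceros: 0.17 × 0.62 × (1 − 0.11) = 0.093806
  Glyptorana: 0.23 × 0.65 × (1 − 0.42) = 0.08671
  Liopus: 0.33 × 0.27 × (1 − 0.94) = 0.005346
Marginal likelihood of the evidence = 0.25876.
P(Cynolepis | evidence) = 0.0729 / 0.25876 ≈ 0.282
P(Hylaceros | evidence) = 0.093806 / 0.25876 ≈ 0.363
P(Glyptorana | evidence) = 0.08671 / 0.25876 ≈ 0.335
P(Liopus | evidence) = 0.005346 / 0.25876 ≈ 0.021

0.282, 0.363, 0.335, 0.021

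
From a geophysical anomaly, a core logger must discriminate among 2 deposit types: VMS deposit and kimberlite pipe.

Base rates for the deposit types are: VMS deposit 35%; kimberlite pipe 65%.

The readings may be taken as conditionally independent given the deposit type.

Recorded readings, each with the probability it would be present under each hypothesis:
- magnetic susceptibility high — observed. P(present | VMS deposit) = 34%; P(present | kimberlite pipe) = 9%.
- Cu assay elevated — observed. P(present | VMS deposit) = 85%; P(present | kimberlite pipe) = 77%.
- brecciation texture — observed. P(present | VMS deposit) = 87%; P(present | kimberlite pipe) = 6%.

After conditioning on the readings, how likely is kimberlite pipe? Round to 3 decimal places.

0.030

By Bayes' rule with conditional independence, the unnormalized weight for each hypothesis is prior × ∏ likelihoods:
  VMS deposit: 0.35 × 0.34 × 0.85 × 0.87 = 0.088
  kimberlite pipe: 0.65 × 0.09 × 0.77 × 0.06 = 0.0027027
Normalizing constant Z = 0.088 + 0.0027027 = 0.090703.
P(kimberlite pipe | evidence) = 0.0027027 / 0.090703 ≈ 0.030.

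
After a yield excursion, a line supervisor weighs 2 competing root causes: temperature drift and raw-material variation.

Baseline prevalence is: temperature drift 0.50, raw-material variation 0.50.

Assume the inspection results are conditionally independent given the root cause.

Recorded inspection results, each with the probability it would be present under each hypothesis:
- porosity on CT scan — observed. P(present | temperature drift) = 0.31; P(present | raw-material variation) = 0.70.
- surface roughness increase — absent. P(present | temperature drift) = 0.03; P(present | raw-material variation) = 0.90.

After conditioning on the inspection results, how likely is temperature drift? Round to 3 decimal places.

0.811

For each hypothesis, the unnormalized posterior weight is prior × product of the inspection result likelihoods (using 1 − P(present | H) for each absent inspection result):
  temperature drift: 0.50 × 0.31 × (1 − 0.03) = 0.15035
  raw-material variation: 0.50 × 0.70 × (1 − 0.90) = 0.035
Normalizing constant Z = 0.15035 + 0.035 = 0.18535.
P(temperature drift | evidence) = 0.15035 / 0.18535 ≈ 0.811.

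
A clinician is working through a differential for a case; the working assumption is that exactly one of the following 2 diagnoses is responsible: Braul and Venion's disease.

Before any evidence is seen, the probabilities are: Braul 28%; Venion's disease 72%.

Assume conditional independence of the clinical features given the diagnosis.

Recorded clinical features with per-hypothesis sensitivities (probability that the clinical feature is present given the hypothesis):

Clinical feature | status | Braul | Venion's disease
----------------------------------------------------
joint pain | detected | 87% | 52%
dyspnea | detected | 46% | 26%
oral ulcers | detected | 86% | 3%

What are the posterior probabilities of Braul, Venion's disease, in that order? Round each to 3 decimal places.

0.971, 0.029

By Bayes' rule with conditional independence, the unnormalized weight for each hypothesis is prior × ∏ likelihoods:
  Braul: 0.28 × 0.87 × 0.46 × 0.86 = 0.096368
  Venion's disease: 0.72 × 0.52 × 0.26 × 0.03 = 0.0029203
Marginal likelihood of the evidence = 0.099288.
P(Braul | evidence) = 0.096368 / 0.099288 ≈ 0.971
P(Venion's disease | evidence) = 0.0029203 / 0.099288 ≈ 0.029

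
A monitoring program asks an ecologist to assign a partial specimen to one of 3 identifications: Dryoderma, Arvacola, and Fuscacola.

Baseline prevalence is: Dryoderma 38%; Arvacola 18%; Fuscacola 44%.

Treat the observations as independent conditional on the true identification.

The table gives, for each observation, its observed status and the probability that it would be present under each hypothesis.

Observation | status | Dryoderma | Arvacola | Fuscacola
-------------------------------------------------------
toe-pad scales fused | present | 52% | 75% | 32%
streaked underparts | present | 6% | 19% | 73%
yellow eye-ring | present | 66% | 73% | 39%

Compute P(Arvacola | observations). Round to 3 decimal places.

0.281

By Bayes' rule with conditional independence, the unnormalized weight for each hypothesis is prior × ∏ likelihoods:
  Dryoderma: 0.38 × 0.52 × 0.06 × 0.66 = 0.007825
  Arvacola: 0.18 × 0.75 × 0.19 × 0.73 = 0.018725
  Fuscacola: 0.44 × 0.32 × 0.73 × 0.39 = 0.040086
Marginal likelihood of the evidence = 0.066635.
P(Arvacola | evidence) = 0.018725 / 0.066635 ≈ 0.281.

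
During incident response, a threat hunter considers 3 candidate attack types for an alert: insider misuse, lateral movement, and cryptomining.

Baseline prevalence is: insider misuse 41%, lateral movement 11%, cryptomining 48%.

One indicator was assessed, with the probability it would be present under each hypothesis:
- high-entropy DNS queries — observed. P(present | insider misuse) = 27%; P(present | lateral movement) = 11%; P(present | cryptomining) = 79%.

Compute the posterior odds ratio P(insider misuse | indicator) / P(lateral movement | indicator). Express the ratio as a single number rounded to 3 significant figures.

9.15

The normalizing constant cancels in an odds ratio, so compute prior × likelihood for the two hypotheses only:
  insider misuse: 0.41 × 0.27 = 0.1107
  lateral movement: 0.11 × 0.11 = 0.0121
Posterior odds = 0.1107 / 0.0121 ≈ 9.15.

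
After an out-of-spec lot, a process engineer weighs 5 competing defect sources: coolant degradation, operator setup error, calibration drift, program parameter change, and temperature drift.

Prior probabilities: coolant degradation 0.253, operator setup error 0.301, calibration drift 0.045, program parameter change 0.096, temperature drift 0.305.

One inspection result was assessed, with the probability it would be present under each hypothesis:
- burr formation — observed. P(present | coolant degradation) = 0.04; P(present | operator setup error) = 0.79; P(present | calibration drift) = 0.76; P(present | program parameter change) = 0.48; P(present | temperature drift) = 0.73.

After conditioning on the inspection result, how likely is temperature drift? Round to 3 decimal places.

0.404

For each hypothesis, the unnormalized posterior weight is prior × likelihood:
  coolant degradation: 0.253 × 0.04 = 0.01012
  operator setup error: 0.301 × 0.79 = 0.23779
  calibration drift: 0.045 × 0.76 = 0.0342
  program parameter change: 0.096 × 0.48 = 0.04608
  temperature drift: 0.305 × 0.73 = 0.22265
The unnormalized weights sum to 0.55084.
P(temperature drift | evidence) = 0.22265 / 0.55084 ≈ 0.404.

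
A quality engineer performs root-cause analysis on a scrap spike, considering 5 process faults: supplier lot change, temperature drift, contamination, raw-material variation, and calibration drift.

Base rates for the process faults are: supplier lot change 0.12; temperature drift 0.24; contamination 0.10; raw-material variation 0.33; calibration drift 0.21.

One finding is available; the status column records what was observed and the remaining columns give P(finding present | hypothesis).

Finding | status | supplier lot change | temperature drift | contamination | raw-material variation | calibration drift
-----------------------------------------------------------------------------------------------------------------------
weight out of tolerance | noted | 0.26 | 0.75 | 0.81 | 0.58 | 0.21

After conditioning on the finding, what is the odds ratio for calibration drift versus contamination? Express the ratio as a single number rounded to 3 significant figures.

Posterior odds equal prior odds times the likelihood ratio; only the two competing hypotheses matter.
  calibration drift: 0.21 × 0.21 = 0.0441
  contamination: 0.10 × 0.81 = 0.081
Odds(calibration drift : contamination) = 0.0441 / 0.081 ≈ 0.544.

0.544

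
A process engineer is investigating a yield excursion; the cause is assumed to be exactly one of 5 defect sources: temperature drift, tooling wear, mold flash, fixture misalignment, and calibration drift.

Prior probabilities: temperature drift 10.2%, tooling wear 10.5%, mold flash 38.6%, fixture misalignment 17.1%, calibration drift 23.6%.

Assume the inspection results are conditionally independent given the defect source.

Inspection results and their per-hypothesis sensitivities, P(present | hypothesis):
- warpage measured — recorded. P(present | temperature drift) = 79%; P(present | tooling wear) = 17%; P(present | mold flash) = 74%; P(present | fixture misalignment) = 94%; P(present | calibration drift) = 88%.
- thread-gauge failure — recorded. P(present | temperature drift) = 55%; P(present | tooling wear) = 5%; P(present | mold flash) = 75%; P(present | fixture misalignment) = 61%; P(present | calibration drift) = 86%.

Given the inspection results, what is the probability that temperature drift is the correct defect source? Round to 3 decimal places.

0.083

By Bayes' rule with conditional independence, the unnormalized weight for each hypothesis is prior × ∏ likelihoods:
  temperature drift: 0.102 × 0.79 × 0.55 = 0.044319
  tooling wear: 0.105 × 0.17 × 0.05 = 0.0008925
  mold flash: 0.386 × 0.74 × 0.75 = 0.21423
  fixture misalignment: 0.171 × 0.94 × 0.61 = 0.098051
  calibration drift: 0.236 × 0.88 × 0.86 = 0.1786
Marginal likelihood of the evidence = 0.5361.
P(temperature drift | evidence) = 0.044319 / 0.5361 ≈ 0.083.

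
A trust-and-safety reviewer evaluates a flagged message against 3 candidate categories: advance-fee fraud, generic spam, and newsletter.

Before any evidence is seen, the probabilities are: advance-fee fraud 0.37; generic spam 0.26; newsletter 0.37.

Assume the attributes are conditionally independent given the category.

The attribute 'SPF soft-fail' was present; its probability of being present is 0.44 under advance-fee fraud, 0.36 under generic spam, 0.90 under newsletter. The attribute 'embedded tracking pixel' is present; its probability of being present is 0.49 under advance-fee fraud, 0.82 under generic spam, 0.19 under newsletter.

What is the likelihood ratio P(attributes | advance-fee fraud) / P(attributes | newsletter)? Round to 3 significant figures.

The Bayes factor is the ratio of the joint likelihoods of the attribute pattern under the two hypotheses.
  advance-fee fraud: 0.44 × 0.49 = 0.2156
  newsletter: 0.90 × 0.19 = 0.171
Bayes factor = 0.2156 / 0.171 ≈ 1.26

1.26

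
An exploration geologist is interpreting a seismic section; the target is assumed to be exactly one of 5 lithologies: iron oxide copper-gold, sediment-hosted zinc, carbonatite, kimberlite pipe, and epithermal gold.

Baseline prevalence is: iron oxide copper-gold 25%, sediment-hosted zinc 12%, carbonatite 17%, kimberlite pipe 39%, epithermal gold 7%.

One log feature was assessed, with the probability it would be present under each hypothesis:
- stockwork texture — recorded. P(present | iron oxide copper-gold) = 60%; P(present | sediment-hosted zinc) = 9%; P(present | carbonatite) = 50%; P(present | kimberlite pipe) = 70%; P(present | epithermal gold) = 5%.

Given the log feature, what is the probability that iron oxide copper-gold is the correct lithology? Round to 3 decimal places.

0.287

For each hypothesis, the unnormalized posterior weight is prior × likelihood:
  iron oxide copper-gold: 0.25 × 0.60 = 0.15
  sediment-hosted zinc: 0.12 × 0.09 = 0.0108
  carbonatite: 0.17 × 0.50 = 0.085
  kimberlite pipe: 0.39 × 0.70 = 0.273
  epithermal gold: 0.07 × 0.05 = 0.0035
Marginal likelihood of the evidence = 0.5223.
P(iron oxide copper-gold | evidence) = 0.15 / 0.5223 ≈ 0.287.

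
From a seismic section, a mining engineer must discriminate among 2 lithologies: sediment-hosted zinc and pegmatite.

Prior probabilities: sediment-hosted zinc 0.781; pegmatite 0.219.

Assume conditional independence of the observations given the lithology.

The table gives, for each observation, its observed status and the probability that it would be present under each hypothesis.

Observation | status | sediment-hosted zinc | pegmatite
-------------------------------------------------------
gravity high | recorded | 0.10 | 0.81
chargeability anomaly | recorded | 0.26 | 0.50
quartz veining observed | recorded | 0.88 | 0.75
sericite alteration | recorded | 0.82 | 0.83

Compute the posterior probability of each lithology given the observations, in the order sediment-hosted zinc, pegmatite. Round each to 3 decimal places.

Multiply each prior by the joint likelihood of the evidence pattern:
  sediment-hosted zinc: 0.781 × 0.10 × 0.26 × 0.88 × 0.82 = 0.014653
  pegmatite: 0.219 × 0.81 × 0.50 × 0.75 × 0.83 = 0.055213
Marginal likelihood of the evidence = 0.069865.
P(sediment-hosted zinc | evidence) = 0.014653 / 0.069865 ≈ 0.210
P(pegmatite | evidence) = 0.055213 / 0.069865 ≈ 0.790

0.210, 0.790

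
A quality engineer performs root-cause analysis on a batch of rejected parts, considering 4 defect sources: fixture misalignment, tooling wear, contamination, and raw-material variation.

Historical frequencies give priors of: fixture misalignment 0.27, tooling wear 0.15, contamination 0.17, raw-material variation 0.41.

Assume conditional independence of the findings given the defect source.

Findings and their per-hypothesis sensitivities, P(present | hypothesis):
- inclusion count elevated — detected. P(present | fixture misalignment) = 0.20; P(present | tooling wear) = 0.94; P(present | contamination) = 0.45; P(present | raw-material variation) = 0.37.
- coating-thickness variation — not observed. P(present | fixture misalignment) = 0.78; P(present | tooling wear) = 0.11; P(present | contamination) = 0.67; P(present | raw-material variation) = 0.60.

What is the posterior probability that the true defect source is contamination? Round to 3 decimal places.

Multiply each prior by the joint likelihood of the evidence pattern (using 1 − P(present | H) for each absent finding):
  fixture misalignment: 0.27 × 0.20 × (1 − 0.78) = 0.01188
  tooling wear: 0.15 × 0.94 × (1 − 0.11) = 0.12549
  contamination: 0.17 × 0.45 × (1 − 0.67) = 0.025245
  raw-material variation: 0.41 × 0.37 × (1 − 0.60) = 0.06068
Marginal likelihood of the evidence = 0.22329.
P(contamination | evidence) = 0.025245 / 0.22329 ≈ 0.113.

0.113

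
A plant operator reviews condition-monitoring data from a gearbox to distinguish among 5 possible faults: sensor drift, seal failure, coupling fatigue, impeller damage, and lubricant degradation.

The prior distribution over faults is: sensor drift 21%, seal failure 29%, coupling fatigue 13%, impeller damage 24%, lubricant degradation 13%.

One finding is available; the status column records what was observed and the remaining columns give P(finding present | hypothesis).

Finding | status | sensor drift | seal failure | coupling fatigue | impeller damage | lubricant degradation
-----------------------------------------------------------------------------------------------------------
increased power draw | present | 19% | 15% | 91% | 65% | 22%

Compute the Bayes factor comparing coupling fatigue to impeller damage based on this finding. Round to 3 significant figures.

1.40

The Bayes factor is the ratio of the two likelihoods.
  coupling fatigue: 0.91
  impeller damage: 0.65
Bayes factor = 0.91 / 0.65 ≈ 1.40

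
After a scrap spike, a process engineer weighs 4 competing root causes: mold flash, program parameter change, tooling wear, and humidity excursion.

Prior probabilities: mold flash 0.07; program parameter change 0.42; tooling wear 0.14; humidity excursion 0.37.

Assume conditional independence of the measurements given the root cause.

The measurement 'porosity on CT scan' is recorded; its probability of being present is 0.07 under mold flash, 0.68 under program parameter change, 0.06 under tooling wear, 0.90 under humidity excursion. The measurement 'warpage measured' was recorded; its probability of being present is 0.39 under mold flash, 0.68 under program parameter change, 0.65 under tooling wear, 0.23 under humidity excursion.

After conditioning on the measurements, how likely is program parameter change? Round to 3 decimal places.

0.698

Multiply each prior by the joint likelihood of the measurement pattern:
  mold flash: 0.07 × 0.07 × 0.39 = 0.001911
  program parameter change: 0.42 × 0.68 × 0.68 = 0.19421
  tooling wear: 0.14 × 0.06 × 0.65 = 0.00546
  humidity excursion: 0.37 × 0.90 × 0.23 = 0.07659
The unnormalized weights sum to 0.27817.
P(program parameter change | evidence) = 0.19421 / 0.27817 ≈ 0.698.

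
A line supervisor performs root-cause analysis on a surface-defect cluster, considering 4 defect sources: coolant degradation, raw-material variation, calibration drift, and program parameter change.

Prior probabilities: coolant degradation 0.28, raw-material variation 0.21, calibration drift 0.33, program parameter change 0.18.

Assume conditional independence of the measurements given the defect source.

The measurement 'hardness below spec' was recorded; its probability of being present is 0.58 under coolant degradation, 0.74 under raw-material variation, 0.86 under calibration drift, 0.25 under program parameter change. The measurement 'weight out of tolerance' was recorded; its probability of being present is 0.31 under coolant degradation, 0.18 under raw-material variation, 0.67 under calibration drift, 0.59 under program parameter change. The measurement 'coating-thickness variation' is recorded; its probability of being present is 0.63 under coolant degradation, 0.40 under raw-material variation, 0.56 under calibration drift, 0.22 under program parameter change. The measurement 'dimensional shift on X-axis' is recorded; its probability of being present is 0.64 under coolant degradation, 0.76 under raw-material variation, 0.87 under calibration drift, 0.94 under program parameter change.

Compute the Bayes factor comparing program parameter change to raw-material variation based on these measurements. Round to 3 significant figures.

0.753

Take the product of per-measurement likelihoods under each hypothesis, then divide.
  program parameter change: 0.25 × 0.59 × 0.22 × 0.94 = 0.030503
  raw-material variation: 0.74 × 0.18 × 0.40 × 0.76 = 0.040493
Bayes factor = 0.030503 / 0.040493 ≈ 0.753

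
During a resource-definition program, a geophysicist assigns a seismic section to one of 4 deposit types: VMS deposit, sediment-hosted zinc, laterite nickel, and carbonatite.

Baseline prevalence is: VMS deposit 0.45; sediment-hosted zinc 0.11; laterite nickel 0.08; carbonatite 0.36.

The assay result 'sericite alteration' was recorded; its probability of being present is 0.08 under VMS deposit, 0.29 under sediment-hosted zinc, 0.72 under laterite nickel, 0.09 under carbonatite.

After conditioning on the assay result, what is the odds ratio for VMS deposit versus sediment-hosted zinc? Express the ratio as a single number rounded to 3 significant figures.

Unnormalized posterior weight (prior times the assay result likelihood) for each of the two hypotheses:
  VMS deposit: 0.45 × 0.08 = 0.036
  sediment-hosted zinc: 0.11 × 0.29 = 0.0319
Posterior odds = 0.036 / 0.0319 ≈ 1.13.

1.13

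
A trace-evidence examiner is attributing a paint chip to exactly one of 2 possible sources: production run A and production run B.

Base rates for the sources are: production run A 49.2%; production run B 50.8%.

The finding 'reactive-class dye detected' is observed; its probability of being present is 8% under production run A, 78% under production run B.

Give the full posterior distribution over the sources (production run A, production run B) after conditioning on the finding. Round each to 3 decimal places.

0.090, 0.910

For each hypothesis, the unnormalized posterior weight is prior × likelihood:
  production run A: 0.492 × 0.08 = 0.03936
  production run B: 0.508 × 0.78 = 0.39624
Normalizing constant Z = 0.03936 + 0.39624 = 0.4356.
P(production run A | evidence) = 0.03936 / 0.4356 ≈ 0.090
P(production run B | evidence) = 0.39624 / 0.4356 ≈ 0.910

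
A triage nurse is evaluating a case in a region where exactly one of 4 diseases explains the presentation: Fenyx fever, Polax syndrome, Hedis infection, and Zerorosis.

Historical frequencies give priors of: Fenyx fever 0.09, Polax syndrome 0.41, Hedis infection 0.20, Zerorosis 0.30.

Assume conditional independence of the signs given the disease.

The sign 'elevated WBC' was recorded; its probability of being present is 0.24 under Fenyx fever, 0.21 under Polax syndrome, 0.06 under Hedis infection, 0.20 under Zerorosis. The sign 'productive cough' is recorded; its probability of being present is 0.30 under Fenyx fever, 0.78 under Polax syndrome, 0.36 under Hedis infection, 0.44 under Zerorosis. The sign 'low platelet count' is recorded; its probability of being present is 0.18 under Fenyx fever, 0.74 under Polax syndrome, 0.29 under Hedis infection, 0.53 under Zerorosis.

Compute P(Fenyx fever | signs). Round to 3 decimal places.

0.018

For each hypothesis, the unnormalized posterior weight is prior × product of the sign likelihoods:
  Fenyx fever: 0.09 × 0.24 × 0.30 × 0.18 = 0.0011664
  Polax syndrome: 0.41 × 0.21 × 0.78 × 0.74 = 0.049697
  Hedis infection: 0.20 × 0.06 × 0.36 × 0.29 = 0.0012528
  Zerorosis: 0.30 × 0.20 × 0.44 × 0.53 = 0.013992
Normalizing constant Z = 0.0011664 + 0.049697 + 0.0012528 + 0.013992 = 0.066108.
P(Fenyx fever | evidence) = 0.0011664 / 0.066108 ≈ 0.018.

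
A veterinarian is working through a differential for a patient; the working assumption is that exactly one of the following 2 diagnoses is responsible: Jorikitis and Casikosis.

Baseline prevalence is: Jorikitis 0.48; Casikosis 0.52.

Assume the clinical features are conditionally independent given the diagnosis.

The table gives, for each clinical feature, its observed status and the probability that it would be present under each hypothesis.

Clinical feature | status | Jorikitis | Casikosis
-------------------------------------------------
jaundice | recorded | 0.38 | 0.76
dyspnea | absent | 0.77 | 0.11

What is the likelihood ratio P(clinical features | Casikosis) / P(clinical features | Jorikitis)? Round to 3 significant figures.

7.74

The Bayes factor is the ratio of the joint likelihoods of the clinical feature pattern under the two hypotheses (using 1 − P(present | H) for each absent clinical feature).
  Casikosis: 0.76 × (1 − 0.11) = 0.6764
  Jorikitis: 0.38 × (1 − 0.77) = 0.0874
Bayes factor = 0.6764 / 0.0874 ≈ 7.74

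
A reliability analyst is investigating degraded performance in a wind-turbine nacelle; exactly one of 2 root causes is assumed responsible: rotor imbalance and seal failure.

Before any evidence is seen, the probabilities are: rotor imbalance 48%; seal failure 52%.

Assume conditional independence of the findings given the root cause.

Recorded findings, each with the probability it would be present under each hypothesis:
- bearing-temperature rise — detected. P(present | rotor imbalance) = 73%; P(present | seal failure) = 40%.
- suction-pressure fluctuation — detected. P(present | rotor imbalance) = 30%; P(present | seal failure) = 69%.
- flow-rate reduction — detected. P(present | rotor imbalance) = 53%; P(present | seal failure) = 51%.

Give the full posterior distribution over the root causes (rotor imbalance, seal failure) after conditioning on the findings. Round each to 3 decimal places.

For each hypothesis, the unnormalized posterior weight is prior × product of the finding likelihoods:
  rotor imbalance: 0.48 × 0.73 × 0.30 × 0.53 = 0.055714
  seal failure: 0.52 × 0.40 × 0.69 × 0.51 = 0.073195
Normalizing constant Z = 0.055714 + 0.073195 = 0.12891.
P(rotor imbalance | evidence) = 0.055714 / 0.12891 ≈ 0.432
P(seal failure | evidence) = 0.073195 / 0.12891 ≈ 0.568

0.432, 0.568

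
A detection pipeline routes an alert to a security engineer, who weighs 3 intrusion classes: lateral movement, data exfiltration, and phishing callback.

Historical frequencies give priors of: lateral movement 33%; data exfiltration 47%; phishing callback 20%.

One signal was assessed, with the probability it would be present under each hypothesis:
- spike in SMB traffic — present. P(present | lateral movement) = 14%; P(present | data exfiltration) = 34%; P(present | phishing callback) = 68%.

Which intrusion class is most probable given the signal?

data exfiltration

For each hypothesis, the unnormalized posterior weight is prior × likelihood:
  lateral movement: 0.33 × 0.14 = 0.0462
  data exfiltration: 0.47 × 0.34 = 0.1598
  phishing callback: 0.20 × 0.68 = 0.136
Normalizing constant Z = 0.0462 + 0.1598 + 0.136 = 0.342.
P(lateral movement | evidence) ≈ 0.0462 / 0.342 ≈ 0.135
P(data exfiltration | evidence) ≈ 0.1598 / 0.342 ≈ 0.467
P(phishing callback | evidence) ≈ 0.136 / 0.342 ≈ 0.398
The largest is 0.467, so data exfiltration is most probable.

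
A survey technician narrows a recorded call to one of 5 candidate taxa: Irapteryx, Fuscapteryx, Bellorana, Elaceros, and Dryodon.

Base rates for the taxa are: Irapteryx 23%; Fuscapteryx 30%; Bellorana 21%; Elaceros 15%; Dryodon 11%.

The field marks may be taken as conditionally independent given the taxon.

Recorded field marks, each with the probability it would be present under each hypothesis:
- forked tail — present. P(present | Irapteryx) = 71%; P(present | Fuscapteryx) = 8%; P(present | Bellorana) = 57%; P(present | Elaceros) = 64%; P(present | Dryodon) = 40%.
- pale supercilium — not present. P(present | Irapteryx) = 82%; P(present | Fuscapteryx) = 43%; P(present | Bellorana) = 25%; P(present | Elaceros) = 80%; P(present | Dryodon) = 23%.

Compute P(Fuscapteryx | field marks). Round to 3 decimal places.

0.074

Multiply each prior by the joint likelihood of the field mark pattern (using 1 − P(present | H) for each absent field mark):
  Irapteryx: 0.23 × 0.71 × (1 − 0.82) = 0.029394
  Fuscapteryx: 0.30 × 0.08 × (1 − 0.43) = 0.01368
  Bellorana: 0.21 × 0.57 × (1 − 0.25) = 0.089775
  Elaceros: 0.15 × 0.64 × (1 − 0.80) = 0.0192
  Dryodon: 0.11 × 0.40 × (1 − 0.23) = 0.03388
Normalizing constant Z = 0.029394 + 0.01368 + 0.089775 + 0.0192 + 0.03388 = 0.18593.
P(Fuscapteryx | evidence) = 0.01368 / 0.18593 ≈ 0.074.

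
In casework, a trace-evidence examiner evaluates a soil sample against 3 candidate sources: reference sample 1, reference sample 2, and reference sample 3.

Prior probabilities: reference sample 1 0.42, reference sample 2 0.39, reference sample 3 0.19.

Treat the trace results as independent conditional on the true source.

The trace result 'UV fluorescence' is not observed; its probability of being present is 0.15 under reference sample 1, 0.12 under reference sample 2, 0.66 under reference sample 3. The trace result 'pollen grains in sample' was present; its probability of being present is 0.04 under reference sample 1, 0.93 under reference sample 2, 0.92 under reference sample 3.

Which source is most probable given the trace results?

reference sample 2

By Bayes' rule with conditional independence, the unnormalized weight for each hypothesis is prior × ∏ likelihoods (using 1 − P(present | H) for each absent trace result):
  reference sample 1: 0.42 × (1 − 0.15) × 0.04 = 0.01428
  reference sample 2: 0.39 × (1 − 0.12) × 0.93 = 0.31918
  reference sample 3: 0.19 × (1 − 0.66) × 0.92 = 0.059432
Marginal likelihood of the evidence = 0.39289.
P(reference sample 1 | evidence) ≈ 0.01428 / 0.39289 ≈ 0.036
P(reference sample 2 | evidence) ≈ 0.31918 / 0.39289 ≈ 0.812
P(reference sample 3 | evidence) ≈ 0.059432 / 0.39289 ≈ 0.151
The largest is 0.812, so reference sample 2 is most probable.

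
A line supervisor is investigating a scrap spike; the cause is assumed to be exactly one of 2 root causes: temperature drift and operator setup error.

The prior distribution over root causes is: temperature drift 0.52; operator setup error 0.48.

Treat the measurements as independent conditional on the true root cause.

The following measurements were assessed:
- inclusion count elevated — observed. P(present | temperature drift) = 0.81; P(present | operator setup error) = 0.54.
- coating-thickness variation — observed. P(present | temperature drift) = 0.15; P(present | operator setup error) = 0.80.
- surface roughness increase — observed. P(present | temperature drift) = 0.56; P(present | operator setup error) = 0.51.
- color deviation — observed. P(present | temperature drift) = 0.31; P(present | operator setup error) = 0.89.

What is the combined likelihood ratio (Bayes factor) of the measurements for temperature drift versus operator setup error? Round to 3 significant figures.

Joint likelihood of the measurement pattern under each hypothesis:
  temperature drift: 0.81 × 0.15 × 0.56 × 0.31 = 0.021092
  operator setup error: 0.54 × 0.80 × 0.51 × 0.89 = 0.19608
Bayes factor = 0.021092 / 0.19608 ≈ 0.108

0.108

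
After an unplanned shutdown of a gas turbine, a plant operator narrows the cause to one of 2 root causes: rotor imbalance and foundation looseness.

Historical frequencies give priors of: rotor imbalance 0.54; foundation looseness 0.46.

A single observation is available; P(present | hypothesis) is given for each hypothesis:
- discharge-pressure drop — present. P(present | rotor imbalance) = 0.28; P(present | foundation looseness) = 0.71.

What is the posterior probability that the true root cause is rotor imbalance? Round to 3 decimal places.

For each hypothesis, the unnormalized posterior weight is prior × likelihood:
  rotor imbalance: 0.54 × 0.28 = 0.1512
  foundation looseness: 0.46 × 0.71 = 0.3266
The unnormalized weights sum to 0.4778.
P(rotor imbalance | evidence) = 0.1512 / 0.4778 ≈ 0.316.

0.316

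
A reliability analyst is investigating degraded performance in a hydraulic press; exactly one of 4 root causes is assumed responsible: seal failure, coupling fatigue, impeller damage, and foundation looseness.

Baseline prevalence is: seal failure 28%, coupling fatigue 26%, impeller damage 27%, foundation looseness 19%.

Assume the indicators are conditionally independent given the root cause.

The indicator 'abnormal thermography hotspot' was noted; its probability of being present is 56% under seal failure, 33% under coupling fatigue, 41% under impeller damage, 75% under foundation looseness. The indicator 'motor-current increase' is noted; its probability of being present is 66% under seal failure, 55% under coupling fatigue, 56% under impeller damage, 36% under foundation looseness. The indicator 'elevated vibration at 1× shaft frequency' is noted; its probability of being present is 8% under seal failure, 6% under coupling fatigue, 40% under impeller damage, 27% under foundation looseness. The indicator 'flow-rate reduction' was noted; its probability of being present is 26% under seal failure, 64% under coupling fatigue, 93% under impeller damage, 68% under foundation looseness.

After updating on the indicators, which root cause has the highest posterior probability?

By Bayes' rule with conditional independence, the unnormalized weight for each hypothesis is prior × ∏ likelihoods:
  seal failure: 0.28 × 0.56 × 0.66 × 0.08 × 0.26 = 0.0021526
  coupling fatigue: 0.26 × 0.33 × 0.55 × 0.06 × 0.64 = 0.0018121
  impeller damage: 0.27 × 0.41 × 0.56 × 0.40 × 0.93 = 0.023061
  foundation looseness: 0.19 × 0.75 × 0.36 × 0.27 × 0.68 = 0.0094187
The unnormalized weights sum to 0.036444.
P(seal failure | evidence) ≈ 0.0021526 / 0.036444 ≈ 0.059
P(coupling fatigue | evidence) ≈ 0.0018121 / 0.036444 ≈ 0.050
P(impeller damage | evidence) ≈ 0.023061 / 0.036444 ≈ 0.633
P(foundation looseness | evidence) ≈ 0.0094187 / 0.036444 ≈ 0.258
The largest is 0.633, so impeller damage is most probable.

impeller damage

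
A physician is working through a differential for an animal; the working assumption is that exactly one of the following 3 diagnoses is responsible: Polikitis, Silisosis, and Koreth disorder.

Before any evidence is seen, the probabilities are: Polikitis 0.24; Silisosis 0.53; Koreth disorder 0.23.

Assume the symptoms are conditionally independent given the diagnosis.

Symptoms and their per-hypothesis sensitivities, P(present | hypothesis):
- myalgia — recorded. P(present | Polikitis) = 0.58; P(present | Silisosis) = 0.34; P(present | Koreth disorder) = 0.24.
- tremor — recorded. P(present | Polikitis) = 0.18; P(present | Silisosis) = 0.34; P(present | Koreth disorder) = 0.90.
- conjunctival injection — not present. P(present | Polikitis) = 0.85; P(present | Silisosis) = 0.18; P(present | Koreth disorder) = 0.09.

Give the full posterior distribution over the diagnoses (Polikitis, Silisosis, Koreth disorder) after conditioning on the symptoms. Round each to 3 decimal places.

By Bayes' rule with conditional independence, the unnormalized weight for each hypothesis is prior × ∏ likelihoods (using 1 − P(present | H) for each absent symptom):
  Polikitis: 0.24 × 0.58 × 0.18 × (1 − 0.85) = 0.0037584
  Silisosis: 0.53 × 0.34 × 0.34 × (1 − 0.18) = 0.05024
  Koreth disorder: 0.23 × 0.24 × 0.90 × (1 − 0.09) = 0.045209
The unnormalized weights sum to 0.099207.
P(Polikitis | evidence) = 0.0037584 / 0.099207 ≈ 0.038
P(Silisosis | evidence) = 0.05024 / 0.099207 ≈ 0.506
P(Koreth disorder | evidence) = 0.045209 / 0.099207 ≈ 0.456

0.038, 0.506, 0.456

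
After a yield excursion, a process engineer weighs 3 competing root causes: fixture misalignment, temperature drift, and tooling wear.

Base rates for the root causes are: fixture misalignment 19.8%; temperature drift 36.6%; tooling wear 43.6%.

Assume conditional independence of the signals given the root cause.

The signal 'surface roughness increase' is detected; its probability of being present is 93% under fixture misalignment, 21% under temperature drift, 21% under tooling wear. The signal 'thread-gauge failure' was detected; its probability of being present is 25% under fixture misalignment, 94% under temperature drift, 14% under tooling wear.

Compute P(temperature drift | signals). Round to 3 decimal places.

0.551

For each hypothesis, the unnormalized posterior weight is prior × product of the signal likelihoods:
  fixture misalignment: 0.198 × 0.93 × 0.25 = 0.046035
  temperature drift: 0.366 × 0.21 × 0.94 = 0.072248
  tooling wear: 0.436 × 0.21 × 0.14 = 0.012818
Normalizing constant Z = 0.046035 + 0.072248 + 0.012818 = 0.1311.
P(temperature drift | evidence) = 0.072248 / 0.1311 ≈ 0.551.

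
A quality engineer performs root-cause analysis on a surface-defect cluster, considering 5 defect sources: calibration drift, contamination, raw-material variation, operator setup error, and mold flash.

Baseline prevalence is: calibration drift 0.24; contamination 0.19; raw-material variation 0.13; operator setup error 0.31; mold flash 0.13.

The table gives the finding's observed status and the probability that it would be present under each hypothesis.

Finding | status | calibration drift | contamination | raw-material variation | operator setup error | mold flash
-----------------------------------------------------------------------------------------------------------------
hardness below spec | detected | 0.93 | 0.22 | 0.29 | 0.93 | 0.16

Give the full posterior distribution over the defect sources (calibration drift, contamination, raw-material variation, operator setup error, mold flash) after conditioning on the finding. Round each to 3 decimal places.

By Bayes' rule, the unnormalized weight for each hypothesis is prior × likelihood:
  calibration drift: 0.24 × 0.93 = 0.2232
  contamination: 0.19 × 0.22 = 0.0418
  raw-material variation: 0.13 × 0.29 = 0.0377
  operator setup error: 0.31 × 0.93 = 0.2883
  mold flash: 0.13 × 0.16 = 0.0208
Marginal likelihood of the evidence = 0.6118.
P(calibration drift | evidence) = 0.2232 / 0.6118 ≈ 0.365
P(contamination | evidence) = 0.0418 / 0.6118 ≈ 0.068
P(raw-material variation | evidence) = 0.0377 / 0.6118 ≈ 0.062
P(operator setup error | evidence) = 0.2883 / 0.6118 ≈ 0.471
P(mold flash | evidence) = 0.0208 / 0.6118 ≈ 0.034

0.365, 0.068, 0.062, 0.471, 0.034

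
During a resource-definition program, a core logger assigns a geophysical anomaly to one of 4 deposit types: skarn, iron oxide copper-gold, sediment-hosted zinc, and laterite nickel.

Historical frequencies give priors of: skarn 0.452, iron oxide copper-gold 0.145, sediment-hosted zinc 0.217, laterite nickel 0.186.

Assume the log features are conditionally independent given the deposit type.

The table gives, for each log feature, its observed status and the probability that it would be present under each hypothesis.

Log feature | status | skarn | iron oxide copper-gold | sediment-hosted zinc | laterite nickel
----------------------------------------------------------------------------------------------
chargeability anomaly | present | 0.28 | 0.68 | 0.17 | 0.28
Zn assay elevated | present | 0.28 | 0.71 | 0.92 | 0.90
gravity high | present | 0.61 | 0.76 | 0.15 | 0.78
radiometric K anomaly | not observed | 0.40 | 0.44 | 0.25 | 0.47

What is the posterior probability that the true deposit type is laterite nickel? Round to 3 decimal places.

Multiply each prior by the joint likelihood of the log feature pattern (using 1 − P(present | H) for each absent log feature):
  skarn: 0.452 × 0.28 × 0.28 × 0.61 × (1 − 0.40) = 0.01297
  iron oxide copper-gold: 0.145 × 0.68 × 0.71 × 0.76 × (1 − 0.44) = 0.029795
  sediment-hosted zinc: 0.217 × 0.17 × 0.92 × 0.15 × (1 − 0.25) = 0.0038181
  laterite nickel: 0.186 × 0.28 × 0.90 × 0.78 × (1 − 0.47) = 0.019377
Normalizing constant Z = 0.01297 + 0.029795 + 0.0038181 + 0.019377 = 0.065959.
P(laterite nickel | evidence) = 0.019377 / 0.065959 ≈ 0.294.

0.294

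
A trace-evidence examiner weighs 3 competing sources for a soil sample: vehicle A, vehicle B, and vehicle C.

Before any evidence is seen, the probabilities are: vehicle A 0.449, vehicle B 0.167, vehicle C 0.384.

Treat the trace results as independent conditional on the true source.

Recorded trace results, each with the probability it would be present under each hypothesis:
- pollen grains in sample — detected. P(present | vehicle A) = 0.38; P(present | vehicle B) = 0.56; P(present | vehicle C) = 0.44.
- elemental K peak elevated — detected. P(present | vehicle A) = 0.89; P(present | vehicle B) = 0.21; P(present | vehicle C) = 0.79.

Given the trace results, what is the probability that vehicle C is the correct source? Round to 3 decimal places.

0.438

Multiply each prior by the joint likelihood of the trace result pattern:
  vehicle A: 0.449 × 0.38 × 0.89 = 0.15185
  vehicle B: 0.167 × 0.56 × 0.21 = 0.019639
  vehicle C: 0.384 × 0.44 × 0.79 = 0.13348
Marginal likelihood of the evidence = 0.30497.
P(vehicle C | evidence) = 0.13348 / 0.30497 ≈ 0.438.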